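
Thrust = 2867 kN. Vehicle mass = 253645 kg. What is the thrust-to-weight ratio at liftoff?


TWR = 2867000 / (253645 * 9.81) = 1.15

1.15


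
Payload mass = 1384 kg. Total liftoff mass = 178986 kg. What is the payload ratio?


PR = 1384 / 178986 = 0.0077

0.0077


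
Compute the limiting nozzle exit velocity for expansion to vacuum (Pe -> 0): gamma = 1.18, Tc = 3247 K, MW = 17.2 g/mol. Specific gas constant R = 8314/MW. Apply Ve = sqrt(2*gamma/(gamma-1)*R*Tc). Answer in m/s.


R = 8314 / 17.2 = 483.37 J/(kg.K)
Ve = sqrt(2 * 1.18 / (1.18 - 1) * 483.37 * 3247) = 4536 m/s

4536 m/s


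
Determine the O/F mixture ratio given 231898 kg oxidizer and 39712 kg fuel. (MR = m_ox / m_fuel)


MR = 231898 / 39712 = 5.84

5.84


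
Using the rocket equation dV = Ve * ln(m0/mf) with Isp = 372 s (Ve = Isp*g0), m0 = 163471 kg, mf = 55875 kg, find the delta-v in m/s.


Ve = 372 * 9.81 = 3649.32 m/s
dV = 3649.32 * ln(163471/55875) = 3918 m/s

3918 m/s


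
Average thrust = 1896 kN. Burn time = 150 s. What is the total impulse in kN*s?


It = 1896 * 150 = 284400 kN*s

284400 kN*s


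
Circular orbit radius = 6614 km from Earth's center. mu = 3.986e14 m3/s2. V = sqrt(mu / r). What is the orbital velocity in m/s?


V = sqrt(3.986e14 / 6614000) = 7763 m/s

7763 m/s


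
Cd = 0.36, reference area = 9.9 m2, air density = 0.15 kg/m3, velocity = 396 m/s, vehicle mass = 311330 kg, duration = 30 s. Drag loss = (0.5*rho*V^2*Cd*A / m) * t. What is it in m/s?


D = 0.5 * 0.15 * 396^2 * 0.36 * 9.9 = 41916.92 N
a = 41916.92 / 311330 = 0.1346 m/s2
dV = 0.1346 * 30 = 4.0 m/s

4.0 m/s


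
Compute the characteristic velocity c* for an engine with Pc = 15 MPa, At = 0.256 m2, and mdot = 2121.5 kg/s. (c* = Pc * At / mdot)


c* = 15e6 * 0.256 / 2121.5 = 1810 m/s

1810 m/s


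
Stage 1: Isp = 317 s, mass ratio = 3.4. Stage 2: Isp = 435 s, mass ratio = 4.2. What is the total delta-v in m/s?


dV1 = 317 * 9.81 * ln(3.4) = 3805.7 m/s
dV2 = 435 * 9.81 * ln(4.2) = 6124.0 m/s
Total dV = 3805.7 + 6124.0 = 9929.7 m/s ~ 9930 m/s

9930 m/s


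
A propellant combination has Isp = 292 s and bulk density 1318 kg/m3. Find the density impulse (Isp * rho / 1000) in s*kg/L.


rho*Isp = 292 * 1318 / 1000 = 385 s*kg/L

385 s*kg/L


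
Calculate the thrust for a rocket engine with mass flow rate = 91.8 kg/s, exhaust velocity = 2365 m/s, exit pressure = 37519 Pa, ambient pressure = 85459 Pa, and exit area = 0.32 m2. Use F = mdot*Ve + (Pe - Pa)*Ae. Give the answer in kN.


F = 91.8 * 2365 + (37519 - 85459) * 0.32 = 201766.0 N = 201.8 kN

201.8 kN


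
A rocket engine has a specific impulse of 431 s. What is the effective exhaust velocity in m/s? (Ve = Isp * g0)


Ve = Isp * g0 = 431 * 9.81 = 4228.1 m/s

4228.1 m/s


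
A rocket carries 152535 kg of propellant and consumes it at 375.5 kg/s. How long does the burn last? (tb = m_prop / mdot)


tb = 152535 / 375.5 = 406.2 s

406.2 s


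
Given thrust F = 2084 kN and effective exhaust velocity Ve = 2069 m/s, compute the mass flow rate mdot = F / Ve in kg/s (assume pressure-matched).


mdot = F / Ve = 2084000 / 2069 = 1007.2 kg/s

1007.2 kg/s


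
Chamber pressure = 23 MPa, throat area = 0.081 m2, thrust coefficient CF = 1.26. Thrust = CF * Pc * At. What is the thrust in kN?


F = 1.26 * 23e6 * 0.081 = 2.3474e+06 N = 2347.4 kN

2347.4 kN


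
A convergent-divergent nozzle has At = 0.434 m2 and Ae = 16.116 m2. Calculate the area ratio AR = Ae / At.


AR = 16.116 / 0.434 = 37.1

37.1


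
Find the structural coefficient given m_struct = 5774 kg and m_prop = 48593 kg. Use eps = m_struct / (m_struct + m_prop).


eps = 5774 / (5774 + 48593) = 0.1062

0.1062


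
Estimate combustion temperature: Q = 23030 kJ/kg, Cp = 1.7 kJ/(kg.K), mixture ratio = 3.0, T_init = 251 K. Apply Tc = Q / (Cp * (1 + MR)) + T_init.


Tc = 23030 / (1.7 * (1 + 3.0)) + 251 = 3638 K

3638 K


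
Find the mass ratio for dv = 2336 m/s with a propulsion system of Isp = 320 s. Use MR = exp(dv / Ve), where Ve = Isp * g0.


Ve = 320 * 9.81 = 3139.2 m/s
MR = exp(2336 / 3139.2) = 2.105

2.105


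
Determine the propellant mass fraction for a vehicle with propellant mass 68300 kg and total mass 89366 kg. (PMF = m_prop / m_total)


PMF = 68300 / 89366 = 0.764

0.764


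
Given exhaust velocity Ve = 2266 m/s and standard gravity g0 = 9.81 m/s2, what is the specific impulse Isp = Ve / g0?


Isp = Ve / g0 = 2266 / 9.81 = 231.0 s

231.0 s


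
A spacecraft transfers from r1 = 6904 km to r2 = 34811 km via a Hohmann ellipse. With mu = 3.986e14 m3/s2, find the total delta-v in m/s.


V1 = sqrt(mu/r1) = 7598.33 m/s
dV1 = V1*(sqrt(2*r2/(r1+r2)) - 1) = 2217.91 m/s
V2 = sqrt(mu/r2) = 3383.84 m/s
dV2 = V2*(1 - sqrt(2*r1/(r1+r2))) = 1437.01 m/s
Total dV = 3655 m/s

3655 m/s


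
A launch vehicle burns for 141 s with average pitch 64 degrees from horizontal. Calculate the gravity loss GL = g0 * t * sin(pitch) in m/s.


GL = 9.81 * 141 * sin(64 deg) = 1243 m/s

1243 m/s


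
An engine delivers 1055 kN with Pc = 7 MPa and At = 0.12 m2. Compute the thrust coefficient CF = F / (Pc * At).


CF = 1055000 / (7e6 * 0.12) = 1.26

1.26


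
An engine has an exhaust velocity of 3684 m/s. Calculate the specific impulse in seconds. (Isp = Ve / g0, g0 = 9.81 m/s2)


Isp = Ve / g0 = 3684 / 9.81 = 375.5 s

375.5 s


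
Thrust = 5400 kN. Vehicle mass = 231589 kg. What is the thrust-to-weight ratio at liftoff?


TWR = 5400000 / (231589 * 9.81) = 2.38

2.38


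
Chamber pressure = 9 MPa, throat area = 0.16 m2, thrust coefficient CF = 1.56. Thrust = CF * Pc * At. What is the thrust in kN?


F = 1.56 * 9e6 * 0.16 = 2.2464e+06 N = 2246.4 kN

2246.4 kN


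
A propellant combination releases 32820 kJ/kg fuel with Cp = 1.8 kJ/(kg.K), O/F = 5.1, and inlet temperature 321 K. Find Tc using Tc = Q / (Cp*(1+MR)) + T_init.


Tc = 32820 / (1.8 * (1 + 5.1)) + 321 = 3310 K

3310 K


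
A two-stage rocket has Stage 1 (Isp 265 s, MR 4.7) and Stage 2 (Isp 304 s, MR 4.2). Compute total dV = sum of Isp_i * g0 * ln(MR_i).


dV1 = 265 * 9.81 * ln(4.7) = 4023.1 m/s
dV2 = 304 * 9.81 * ln(4.2) = 4279.8 m/s
Total dV = 4023.1 + 4279.8 = 8302.9 m/s ~ 8303 m/s

8303 m/s


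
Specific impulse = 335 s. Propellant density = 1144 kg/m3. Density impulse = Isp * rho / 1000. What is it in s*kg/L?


rho*Isp = 335 * 1144 / 1000 = 383 s*kg/L

383 s*kg/L


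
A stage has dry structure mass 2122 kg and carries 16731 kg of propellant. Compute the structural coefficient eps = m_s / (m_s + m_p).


eps = 2122 / (2122 + 16731) = 0.1126

0.1126


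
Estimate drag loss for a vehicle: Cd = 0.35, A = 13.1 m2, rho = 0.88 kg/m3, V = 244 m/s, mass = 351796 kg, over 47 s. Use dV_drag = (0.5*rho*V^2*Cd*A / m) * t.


D = 0.5 * 0.88 * 244^2 * 0.35 * 13.1 = 120107.93 N
a = 120107.93 / 351796 = 0.3414 m/s2
dV = 0.3414 * 47 = 16.0 m/s

16.0 m/s


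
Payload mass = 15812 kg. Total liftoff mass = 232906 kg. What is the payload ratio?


PR = 15812 / 232906 = 0.0679

0.0679


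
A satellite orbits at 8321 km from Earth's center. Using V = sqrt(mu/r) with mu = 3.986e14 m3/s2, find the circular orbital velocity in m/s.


V = sqrt(3.986e14 / 8321000) = 6921 m/s

6921 m/s


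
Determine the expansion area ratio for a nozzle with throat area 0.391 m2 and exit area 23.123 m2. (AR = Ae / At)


AR = 23.123 / 0.391 = 59.1

59.1


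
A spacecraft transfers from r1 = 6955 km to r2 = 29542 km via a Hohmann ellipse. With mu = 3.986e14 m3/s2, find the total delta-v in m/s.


V1 = sqrt(mu/r1) = 7570.42 m/s
dV1 = V1*(sqrt(2*r2/(r1+r2)) - 1) = 2061.8 m/s
V2 = sqrt(mu/r2) = 3673.23 m/s
dV2 = V2*(1 - sqrt(2*r1/(r1+r2))) = 1405.54 m/s
Total dV = 3467 m/s

3467 m/s


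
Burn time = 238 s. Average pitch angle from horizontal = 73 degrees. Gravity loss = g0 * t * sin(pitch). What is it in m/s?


GL = 9.81 * 238 * sin(73 deg) = 2233 m/s

2233 m/s


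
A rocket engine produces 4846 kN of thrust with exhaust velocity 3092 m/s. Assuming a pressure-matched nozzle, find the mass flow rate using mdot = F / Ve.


mdot = F / Ve = 4846000 / 3092 = 1567.3 kg/s

1567.3 kg/s


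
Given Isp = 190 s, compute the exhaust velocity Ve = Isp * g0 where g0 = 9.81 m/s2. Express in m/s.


Ve = Isp * g0 = 190 * 9.81 = 1863.9 m/s

1863.9 m/s


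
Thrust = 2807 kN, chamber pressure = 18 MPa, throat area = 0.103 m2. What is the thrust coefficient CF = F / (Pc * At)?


CF = 2807000 / (18e6 * 0.103) = 1.51

1.51


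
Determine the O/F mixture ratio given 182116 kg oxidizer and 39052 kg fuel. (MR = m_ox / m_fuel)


MR = 182116 / 39052 = 4.66

4.66


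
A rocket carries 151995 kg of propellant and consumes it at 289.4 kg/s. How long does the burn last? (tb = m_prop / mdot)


tb = 151995 / 289.4 = 525.2 s

525.2 s


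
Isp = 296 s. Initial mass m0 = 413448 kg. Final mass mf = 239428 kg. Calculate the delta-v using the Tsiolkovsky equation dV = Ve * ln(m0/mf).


Ve = 296 * 9.81 = 2903.76 m/s
dV = 2903.76 * ln(413448/239428) = 1586 m/s

1586 m/s


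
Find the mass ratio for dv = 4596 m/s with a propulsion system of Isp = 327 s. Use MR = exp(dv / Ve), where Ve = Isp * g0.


Ve = 327 * 9.81 = 3207.87 m/s
MR = exp(4596 / 3207.87) = 4.19

4.19


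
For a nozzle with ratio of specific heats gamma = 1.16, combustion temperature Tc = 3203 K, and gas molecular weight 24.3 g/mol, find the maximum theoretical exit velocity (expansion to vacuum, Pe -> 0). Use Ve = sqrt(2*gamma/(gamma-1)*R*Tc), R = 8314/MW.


R = 8314 / 24.3 = 342.14 J/(kg.K)
Ve = sqrt(2 * 1.16 / (1.16 - 1) * 342.14 * 3203) = 3986 m/s

3986 m/s


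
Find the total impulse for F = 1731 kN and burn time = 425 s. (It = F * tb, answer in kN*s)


It = 1731 * 425 = 735675 kN*s

735675 kN*s


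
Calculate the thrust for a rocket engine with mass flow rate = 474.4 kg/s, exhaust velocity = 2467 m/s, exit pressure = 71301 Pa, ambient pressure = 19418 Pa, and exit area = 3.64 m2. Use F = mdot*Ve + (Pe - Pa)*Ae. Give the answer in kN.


F = 474.4 * 2467 + (71301 - 19418) * 3.64 = 1.3592e+06 N = 1359.2 kN

1359.2 kN


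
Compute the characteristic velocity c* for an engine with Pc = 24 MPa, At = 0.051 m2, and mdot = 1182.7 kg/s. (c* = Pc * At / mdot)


c* = 24e6 * 0.051 / 1182.7 = 1035 m/s

1035 m/s


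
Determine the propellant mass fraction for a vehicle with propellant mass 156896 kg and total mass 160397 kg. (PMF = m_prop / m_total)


PMF = 156896 / 160397 = 0.978

0.978


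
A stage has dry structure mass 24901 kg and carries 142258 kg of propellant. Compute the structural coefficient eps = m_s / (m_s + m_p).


eps = 24901 / (24901 + 142258) = 0.149

0.149


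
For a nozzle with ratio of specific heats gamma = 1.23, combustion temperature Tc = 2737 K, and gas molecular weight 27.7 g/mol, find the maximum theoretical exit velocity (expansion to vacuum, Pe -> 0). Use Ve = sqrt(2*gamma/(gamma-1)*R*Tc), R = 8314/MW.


R = 8314 / 27.7 = 300.14 J/(kg.K)
Ve = sqrt(2 * 1.23 / (1.23 - 1) * 300.14 * 2737) = 2964 m/s

2964 m/s


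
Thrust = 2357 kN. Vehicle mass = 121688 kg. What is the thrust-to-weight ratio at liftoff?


TWR = 2357000 / (121688 * 9.81) = 1.97

1.97


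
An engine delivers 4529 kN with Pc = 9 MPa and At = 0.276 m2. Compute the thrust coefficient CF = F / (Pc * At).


CF = 4529000 / (9e6 * 0.276) = 1.82

1.82


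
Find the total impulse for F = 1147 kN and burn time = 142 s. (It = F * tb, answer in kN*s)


It = 1147 * 142 = 162874 kN*s

162874 kN*s


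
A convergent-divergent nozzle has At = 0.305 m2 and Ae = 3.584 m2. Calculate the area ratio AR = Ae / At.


AR = 3.584 / 0.305 = 11.8

11.8


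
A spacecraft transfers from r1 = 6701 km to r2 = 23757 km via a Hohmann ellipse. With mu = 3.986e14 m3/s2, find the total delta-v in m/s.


V1 = sqrt(mu/r1) = 7712.57 m/s
dV1 = V1*(sqrt(2*r2/(r1+r2)) - 1) = 1920.38 m/s
V2 = sqrt(mu/r2) = 4096.12 m/s
dV2 = V2*(1 - sqrt(2*r1/(r1+r2))) = 1379.01 m/s
Total dV = 3299 m/s

3299 m/s


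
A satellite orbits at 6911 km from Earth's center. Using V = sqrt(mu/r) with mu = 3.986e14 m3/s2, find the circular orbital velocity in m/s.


V = sqrt(3.986e14 / 6911000) = 7594 m/s

7594 m/s


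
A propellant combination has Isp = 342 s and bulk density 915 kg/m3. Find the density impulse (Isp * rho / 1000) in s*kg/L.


rho*Isp = 342 * 915 / 1000 = 313 s*kg/L

313 s*kg/L


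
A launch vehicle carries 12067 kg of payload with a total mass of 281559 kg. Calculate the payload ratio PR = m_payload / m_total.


PR = 12067 / 281559 = 0.0429

0.0429


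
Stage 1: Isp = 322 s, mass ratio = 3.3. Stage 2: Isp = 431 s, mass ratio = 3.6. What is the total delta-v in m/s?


dV1 = 322 * 9.81 * ln(3.3) = 3771.4 m/s
dV2 = 431 * 9.81 * ln(3.6) = 5415.9 m/s
Total dV = 3771.4 + 5415.9 = 9187.3 m/s ~ 9187 m/s

9187 m/s


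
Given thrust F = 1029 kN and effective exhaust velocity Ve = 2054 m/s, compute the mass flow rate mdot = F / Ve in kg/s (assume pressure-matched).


mdot = F / Ve = 1029000 / 2054 = 501.0 kg/s

501.0 kg/s


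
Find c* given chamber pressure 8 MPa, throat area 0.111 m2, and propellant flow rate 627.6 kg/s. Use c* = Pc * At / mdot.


c* = 8e6 * 0.111 / 627.6 = 1415 m/s

1415 m/s


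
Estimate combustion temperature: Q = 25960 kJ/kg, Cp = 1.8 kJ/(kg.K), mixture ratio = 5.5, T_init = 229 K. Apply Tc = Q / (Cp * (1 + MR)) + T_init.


Tc = 25960 / (1.8 * (1 + 5.5)) + 229 = 2448 K

2448 K


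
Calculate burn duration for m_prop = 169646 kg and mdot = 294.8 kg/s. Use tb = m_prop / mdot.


tb = 169646 / 294.8 = 575.5 s

575.5 s


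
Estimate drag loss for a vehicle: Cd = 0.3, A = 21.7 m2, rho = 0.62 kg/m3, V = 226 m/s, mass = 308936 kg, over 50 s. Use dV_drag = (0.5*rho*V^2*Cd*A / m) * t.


D = 0.5 * 0.62 * 226^2 * 0.3 * 21.7 = 103076.48 N
a = 103076.48 / 308936 = 0.3336 m/s2
dV = 0.3336 * 50 = 16.7 m/s

16.7 m/s


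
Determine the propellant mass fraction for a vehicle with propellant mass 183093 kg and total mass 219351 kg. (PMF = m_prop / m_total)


PMF = 183093 / 219351 = 0.835

0.835


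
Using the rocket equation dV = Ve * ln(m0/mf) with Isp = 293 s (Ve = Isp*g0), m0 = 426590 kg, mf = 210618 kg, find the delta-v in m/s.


Ve = 293 * 9.81 = 2874.33 m/s
dV = 2874.33 * ln(426590/210618) = 2029 m/s

2029 m/s


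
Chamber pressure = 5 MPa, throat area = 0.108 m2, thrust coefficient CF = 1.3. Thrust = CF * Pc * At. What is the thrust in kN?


F = 1.3 * 5e6 * 0.108 = 702000.0 N = 702.0 kN

702.0 kN


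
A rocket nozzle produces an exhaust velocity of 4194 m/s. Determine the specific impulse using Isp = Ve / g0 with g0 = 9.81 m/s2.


Isp = Ve / g0 = 4194 / 9.81 = 427.5 s

427.5 s


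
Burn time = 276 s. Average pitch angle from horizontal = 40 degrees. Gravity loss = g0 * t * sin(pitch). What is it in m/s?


GL = 9.81 * 276 * sin(40 deg) = 1740 m/s

1740 m/s


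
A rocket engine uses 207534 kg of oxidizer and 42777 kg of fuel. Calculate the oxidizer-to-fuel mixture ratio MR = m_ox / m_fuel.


MR = 207534 / 42777 = 4.85

4.85


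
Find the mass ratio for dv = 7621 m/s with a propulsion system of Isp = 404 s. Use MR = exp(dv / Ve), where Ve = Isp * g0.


Ve = 404 * 9.81 = 3963.24 m/s
MR = exp(7621 / 3963.24) = 6.841

6.841


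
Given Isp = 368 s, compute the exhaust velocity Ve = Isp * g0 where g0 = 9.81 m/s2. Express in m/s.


Ve = Isp * g0 = 368 * 9.81 = 3610.1 m/s

3610.1 m/s


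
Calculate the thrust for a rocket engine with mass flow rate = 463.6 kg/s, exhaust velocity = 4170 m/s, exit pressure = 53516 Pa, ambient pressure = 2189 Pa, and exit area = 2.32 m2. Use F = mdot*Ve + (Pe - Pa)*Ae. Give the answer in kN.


F = 463.6 * 4170 + (53516 - 2189) * 2.32 = 2.0523e+06 N = 2052.3 kN

2052.3 kN


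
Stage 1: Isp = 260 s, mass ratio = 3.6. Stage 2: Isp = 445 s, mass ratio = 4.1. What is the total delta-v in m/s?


dV1 = 260 * 9.81 * ln(3.6) = 3267.1 m/s
dV2 = 445 * 9.81 * ln(4.1) = 6159.6 m/s
Total dV = 3267.1 + 6159.6 = 9426.7 m/s ~ 9427 m/s

9427 m/s


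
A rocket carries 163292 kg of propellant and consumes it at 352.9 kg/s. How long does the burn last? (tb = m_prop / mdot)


tb = 163292 / 352.9 = 462.7 s

462.7 s


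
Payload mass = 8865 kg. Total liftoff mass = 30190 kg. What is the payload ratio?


PR = 8865 / 30190 = 0.2936

0.2936


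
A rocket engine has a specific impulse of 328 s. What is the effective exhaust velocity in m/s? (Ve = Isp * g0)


Ve = Isp * g0 = 328 * 9.81 = 3217.7 m/s

3217.7 m/s


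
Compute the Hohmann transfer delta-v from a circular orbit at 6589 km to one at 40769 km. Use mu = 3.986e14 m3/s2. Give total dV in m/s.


V1 = sqrt(mu/r1) = 7777.84 m/s
dV1 = V1*(sqrt(2*r2/(r1+r2)) - 1) = 2427.85 m/s
V2 = sqrt(mu/r2) = 3126.83 m/s
dV2 = V2*(1 - sqrt(2*r1/(r1+r2))) = 1477.4 m/s
Total dV = 3905 m/s

3905 m/s


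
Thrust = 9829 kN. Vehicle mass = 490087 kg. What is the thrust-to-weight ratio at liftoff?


TWR = 9829000 / (490087 * 9.81) = 2.04

2.04


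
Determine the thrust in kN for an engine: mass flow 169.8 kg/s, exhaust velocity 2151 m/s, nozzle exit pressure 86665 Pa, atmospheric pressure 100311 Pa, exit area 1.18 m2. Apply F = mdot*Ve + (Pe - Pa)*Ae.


F = 169.8 * 2151 + (86665 - 100311) * 1.18 = 349138.0 N = 349.1 kN

349.1 kN


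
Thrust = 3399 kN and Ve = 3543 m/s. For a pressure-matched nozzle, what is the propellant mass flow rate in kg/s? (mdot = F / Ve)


mdot = F / Ve = 3399000 / 3543 = 959.4 kg/s

959.4 kg/s


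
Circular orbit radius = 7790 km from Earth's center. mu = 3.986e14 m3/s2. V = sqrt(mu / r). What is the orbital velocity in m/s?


V = sqrt(3.986e14 / 7790000) = 7153 m/s

7153 m/s


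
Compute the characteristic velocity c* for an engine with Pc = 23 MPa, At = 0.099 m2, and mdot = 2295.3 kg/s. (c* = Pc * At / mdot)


c* = 23e6 * 0.099 / 2295.3 = 992 m/s

992 m/s


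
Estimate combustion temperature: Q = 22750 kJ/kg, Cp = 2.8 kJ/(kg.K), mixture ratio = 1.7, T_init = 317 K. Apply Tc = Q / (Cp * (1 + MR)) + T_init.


Tc = 22750 / (2.8 * (1 + 1.7)) + 317 = 3326 K

3326 K


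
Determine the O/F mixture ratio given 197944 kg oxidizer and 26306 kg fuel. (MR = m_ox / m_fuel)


MR = 197944 / 26306 = 7.52

7.52


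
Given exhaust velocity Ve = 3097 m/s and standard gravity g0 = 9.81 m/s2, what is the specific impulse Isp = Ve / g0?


Isp = Ve / g0 = 3097 / 9.81 = 315.7 s

315.7 s


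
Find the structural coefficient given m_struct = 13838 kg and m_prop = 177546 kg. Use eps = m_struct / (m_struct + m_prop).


eps = 13838 / (13838 + 177546) = 0.0723

0.0723


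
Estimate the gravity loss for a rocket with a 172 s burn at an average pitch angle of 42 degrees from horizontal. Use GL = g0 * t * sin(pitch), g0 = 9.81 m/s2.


GL = 9.81 * 172 * sin(42 deg) = 1129 m/s

1129 m/s


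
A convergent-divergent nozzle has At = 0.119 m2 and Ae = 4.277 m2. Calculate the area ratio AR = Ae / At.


AR = 4.277 / 0.119 = 35.9

35.9


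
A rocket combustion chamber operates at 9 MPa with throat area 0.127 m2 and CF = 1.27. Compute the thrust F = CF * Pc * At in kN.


F = 1.27 * 9e6 * 0.127 = 1.4516e+06 N = 1451.6 kN

1451.6 kN


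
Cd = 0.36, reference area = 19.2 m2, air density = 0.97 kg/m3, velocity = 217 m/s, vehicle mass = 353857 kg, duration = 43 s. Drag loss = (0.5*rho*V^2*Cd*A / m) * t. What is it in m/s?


D = 0.5 * 0.97 * 217^2 * 0.36 * 19.2 = 157857.4 N
a = 157857.4 / 353857 = 0.4461 m/s2
dV = 0.4461 * 43 = 19.2 m/s

19.2 m/s


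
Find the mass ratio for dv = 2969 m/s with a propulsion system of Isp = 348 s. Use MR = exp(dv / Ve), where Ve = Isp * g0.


Ve = 348 * 9.81 = 3413.88 m/s
MR = exp(2969 / 3413.88) = 2.386

2.386


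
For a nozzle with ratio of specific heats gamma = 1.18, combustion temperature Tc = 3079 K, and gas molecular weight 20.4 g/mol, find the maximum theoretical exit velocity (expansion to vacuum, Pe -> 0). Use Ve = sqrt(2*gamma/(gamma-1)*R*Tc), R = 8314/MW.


R = 8314 / 20.4 = 407.55 J/(kg.K)
Ve = sqrt(2 * 1.18 / (1.18 - 1) * 407.55 * 3079) = 4056 m/s

4056 m/s


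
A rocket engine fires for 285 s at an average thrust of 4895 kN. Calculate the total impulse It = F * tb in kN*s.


It = 4895 * 285 = 1395075 kN*s

1395075 kN*s


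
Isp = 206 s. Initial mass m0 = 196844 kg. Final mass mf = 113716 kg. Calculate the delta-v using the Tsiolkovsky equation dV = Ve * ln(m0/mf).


Ve = 206 * 9.81 = 2020.86 m/s
dV = 2020.86 * ln(196844/113716) = 1109 m/s

1109 m/s


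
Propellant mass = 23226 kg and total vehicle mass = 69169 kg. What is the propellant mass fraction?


PMF = 23226 / 69169 = 0.336

0.336


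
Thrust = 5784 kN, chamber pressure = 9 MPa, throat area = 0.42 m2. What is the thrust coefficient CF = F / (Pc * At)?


CF = 5784000 / (9e6 * 0.42) = 1.53

1.53


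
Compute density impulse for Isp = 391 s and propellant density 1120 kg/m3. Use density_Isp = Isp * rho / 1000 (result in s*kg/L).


rho*Isp = 391 * 1120 / 1000 = 438 s*kg/L

438 s*kg/L


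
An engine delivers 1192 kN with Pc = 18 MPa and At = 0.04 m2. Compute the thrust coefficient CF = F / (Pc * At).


CF = 1192000 / (18e6 * 0.04) = 1.66

1.66


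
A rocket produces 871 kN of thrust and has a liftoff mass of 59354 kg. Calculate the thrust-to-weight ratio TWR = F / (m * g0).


TWR = 871000 / (59354 * 9.81) = 1.5

1.5


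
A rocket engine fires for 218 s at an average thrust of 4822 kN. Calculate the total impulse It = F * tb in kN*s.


It = 4822 * 218 = 1051196 kN*s

1051196 kN*s


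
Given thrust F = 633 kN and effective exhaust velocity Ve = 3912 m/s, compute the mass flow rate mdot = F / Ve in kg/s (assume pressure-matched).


mdot = F / Ve = 633000 / 3912 = 161.8 kg/s

161.8 kg/s


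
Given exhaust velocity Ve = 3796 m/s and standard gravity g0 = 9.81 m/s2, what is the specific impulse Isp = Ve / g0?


Isp = Ve / g0 = 3796 / 9.81 = 387.0 s

387.0 s


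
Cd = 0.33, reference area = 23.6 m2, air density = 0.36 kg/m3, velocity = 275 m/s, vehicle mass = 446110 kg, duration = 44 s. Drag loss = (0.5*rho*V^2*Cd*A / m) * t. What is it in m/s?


D = 0.5 * 0.36 * 275^2 * 0.33 * 23.6 = 106014.15 N
a = 106014.15 / 446110 = 0.2376 m/s2
dV = 0.2376 * 44 = 10.5 m/s

10.5 m/s


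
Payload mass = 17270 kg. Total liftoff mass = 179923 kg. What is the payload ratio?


PR = 17270 / 179923 = 0.096

0.096


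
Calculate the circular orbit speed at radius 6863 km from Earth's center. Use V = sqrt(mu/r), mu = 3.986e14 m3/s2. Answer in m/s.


V = sqrt(3.986e14 / 6863000) = 7621 m/s

7621 m/s


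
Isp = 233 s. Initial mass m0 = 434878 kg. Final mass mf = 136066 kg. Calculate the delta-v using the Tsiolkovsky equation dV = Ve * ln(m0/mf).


Ve = 233 * 9.81 = 2285.73 m/s
dV = 2285.73 * ln(434878/136066) = 2656 m/s

2656 m/s


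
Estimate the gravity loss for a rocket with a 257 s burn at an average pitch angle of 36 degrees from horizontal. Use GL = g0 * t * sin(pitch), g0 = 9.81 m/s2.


GL = 9.81 * 257 * sin(36 deg) = 1482 m/s

1482 m/s


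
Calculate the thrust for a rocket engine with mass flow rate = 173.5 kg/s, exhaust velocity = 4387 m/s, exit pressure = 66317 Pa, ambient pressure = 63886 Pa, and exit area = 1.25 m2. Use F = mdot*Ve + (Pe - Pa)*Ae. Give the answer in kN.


F = 173.5 * 4387 + (66317 - 63886) * 1.25 = 764183.0 N = 764.2 kN

764.2 kN


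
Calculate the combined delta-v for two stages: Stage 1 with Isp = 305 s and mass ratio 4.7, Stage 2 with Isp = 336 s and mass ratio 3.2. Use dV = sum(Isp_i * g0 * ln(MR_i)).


dV1 = 305 * 9.81 * ln(4.7) = 4630.4 m/s
dV2 = 336 * 9.81 * ln(3.2) = 3833.9 m/s
Total dV = 4630.4 + 3833.9 = 8464.3 m/s ~ 8464 m/s

8464 m/s


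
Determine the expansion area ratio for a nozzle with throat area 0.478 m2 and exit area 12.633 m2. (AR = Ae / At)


AR = 12.633 / 0.478 = 26.4

26.4


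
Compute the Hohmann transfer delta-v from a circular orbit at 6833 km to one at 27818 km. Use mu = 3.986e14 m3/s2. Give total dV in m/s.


V1 = sqrt(mu/r1) = 7637.71 m/s
dV1 = V1*(sqrt(2*r2/(r1+r2)) - 1) = 2040.24 m/s
V2 = sqrt(mu/r2) = 3785.35 m/s
dV2 = V2*(1 - sqrt(2*r1/(r1+r2))) = 1408.13 m/s
Total dV = 3448 m/s

3448 m/s


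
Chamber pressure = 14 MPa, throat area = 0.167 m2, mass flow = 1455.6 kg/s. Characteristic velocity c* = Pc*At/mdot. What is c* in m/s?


c* = 14e6 * 0.167 / 1455.6 = 1606 m/s

1606 m/s


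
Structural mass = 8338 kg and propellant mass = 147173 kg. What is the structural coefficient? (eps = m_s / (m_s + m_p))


eps = 8338 / (8338 + 147173) = 0.0536

0.0536


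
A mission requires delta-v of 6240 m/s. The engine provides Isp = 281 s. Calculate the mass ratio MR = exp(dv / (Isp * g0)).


Ve = 281 * 9.81 = 2756.61 m/s
MR = exp(6240 / 2756.61) = 9.618

9.618


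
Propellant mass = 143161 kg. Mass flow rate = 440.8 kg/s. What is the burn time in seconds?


tb = 143161 / 440.8 = 324.8 s

324.8 s


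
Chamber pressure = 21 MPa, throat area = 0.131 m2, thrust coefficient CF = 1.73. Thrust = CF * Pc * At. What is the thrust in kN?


F = 1.73 * 21e6 * 0.131 = 4.7592e+06 N = 4759.2 kN

4759.2 kN


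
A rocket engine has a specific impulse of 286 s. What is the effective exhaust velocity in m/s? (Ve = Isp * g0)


Ve = Isp * g0 = 286 * 9.81 = 2805.7 m/s

2805.7 m/s


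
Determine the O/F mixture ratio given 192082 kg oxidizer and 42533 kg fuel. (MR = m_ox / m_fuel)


MR = 192082 / 42533 = 4.52

4.52


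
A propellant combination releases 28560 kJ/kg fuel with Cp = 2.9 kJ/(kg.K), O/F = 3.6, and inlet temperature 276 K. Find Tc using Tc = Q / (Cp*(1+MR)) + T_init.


Tc = 28560 / (2.9 * (1 + 3.6)) + 276 = 2417 K

2417 K


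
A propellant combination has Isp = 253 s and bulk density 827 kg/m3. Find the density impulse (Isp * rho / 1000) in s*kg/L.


rho*Isp = 253 * 827 / 1000 = 209 s*kg/L

209 s*kg/L


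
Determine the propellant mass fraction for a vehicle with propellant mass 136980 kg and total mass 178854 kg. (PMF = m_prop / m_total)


PMF = 136980 / 178854 = 0.766

0.766


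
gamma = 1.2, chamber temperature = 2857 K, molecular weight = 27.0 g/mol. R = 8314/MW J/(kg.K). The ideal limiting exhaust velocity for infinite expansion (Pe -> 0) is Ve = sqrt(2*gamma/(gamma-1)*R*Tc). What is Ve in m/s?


R = 8314 / 27.0 = 307.93 J/(kg.K)
Ve = sqrt(2 * 1.2 / (1.2 - 1) * 307.93 * 2857) = 3249 m/s

3249 m/s


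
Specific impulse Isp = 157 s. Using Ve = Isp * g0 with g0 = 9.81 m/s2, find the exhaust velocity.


Ve = Isp * g0 = 157 * 9.81 = 1540.2 m/s

1540.2 m/s


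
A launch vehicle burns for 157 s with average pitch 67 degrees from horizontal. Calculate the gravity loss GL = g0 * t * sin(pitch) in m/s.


GL = 9.81 * 157 * sin(67 deg) = 1418 m/s

1418 m/s


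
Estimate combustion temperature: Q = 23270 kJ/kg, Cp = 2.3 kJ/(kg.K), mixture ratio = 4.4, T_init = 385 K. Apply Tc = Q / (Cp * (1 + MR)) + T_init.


Tc = 23270 / (2.3 * (1 + 4.4)) + 385 = 2259 K

2259 K


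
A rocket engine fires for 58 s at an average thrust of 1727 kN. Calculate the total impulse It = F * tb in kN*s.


It = 1727 * 58 = 100166 kN*s

100166 kN*s


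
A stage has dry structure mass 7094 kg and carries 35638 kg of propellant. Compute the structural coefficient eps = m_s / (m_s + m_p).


eps = 7094 / (7094 + 35638) = 0.166

0.166


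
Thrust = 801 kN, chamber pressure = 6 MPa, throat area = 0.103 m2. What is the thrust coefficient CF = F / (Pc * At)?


CF = 801000 / (6e6 * 0.103) = 1.3

1.3


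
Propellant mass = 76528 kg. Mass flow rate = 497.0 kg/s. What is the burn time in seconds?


tb = 76528 / 497.0 = 154.0 s

154.0 s


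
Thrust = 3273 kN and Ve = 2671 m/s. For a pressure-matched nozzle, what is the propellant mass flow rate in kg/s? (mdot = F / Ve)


mdot = F / Ve = 3273000 / 2671 = 1225.4 kg/s

1225.4 kg/s


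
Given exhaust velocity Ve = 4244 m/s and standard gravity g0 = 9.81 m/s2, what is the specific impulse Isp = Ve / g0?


Isp = Ve / g0 = 4244 / 9.81 = 432.6 s

432.6 s


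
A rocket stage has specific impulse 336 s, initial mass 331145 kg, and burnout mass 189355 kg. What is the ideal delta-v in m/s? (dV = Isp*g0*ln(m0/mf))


Ve = 336 * 9.81 = 3296.16 m/s
dV = 3296.16 * ln(331145/189355) = 1842 m/s

1842 m/s


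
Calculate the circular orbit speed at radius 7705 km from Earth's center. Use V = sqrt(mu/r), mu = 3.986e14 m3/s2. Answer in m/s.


V = sqrt(3.986e14 / 7705000) = 7193 m/s

7193 m/s


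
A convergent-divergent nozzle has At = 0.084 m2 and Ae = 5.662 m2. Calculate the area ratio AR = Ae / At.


AR = 5.662 / 0.084 = 67.4

67.4


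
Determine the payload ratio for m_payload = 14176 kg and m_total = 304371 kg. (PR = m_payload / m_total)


PR = 14176 / 304371 = 0.0466

0.0466


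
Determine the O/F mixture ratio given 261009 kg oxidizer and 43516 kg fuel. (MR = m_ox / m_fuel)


MR = 261009 / 43516 = 6.0

6.0


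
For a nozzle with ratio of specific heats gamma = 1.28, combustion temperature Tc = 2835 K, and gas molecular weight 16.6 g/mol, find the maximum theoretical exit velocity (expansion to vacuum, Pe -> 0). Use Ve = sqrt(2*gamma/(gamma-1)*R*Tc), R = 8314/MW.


R = 8314 / 16.6 = 500.84 J/(kg.K)
Ve = sqrt(2 * 1.28 / (1.28 - 1) * 500.84 * 2835) = 3603 m/s

3603 m/s


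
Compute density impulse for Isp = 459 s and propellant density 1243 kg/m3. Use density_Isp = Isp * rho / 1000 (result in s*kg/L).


rho*Isp = 459 * 1243 / 1000 = 571 s*kg/L

571 s*kg/L


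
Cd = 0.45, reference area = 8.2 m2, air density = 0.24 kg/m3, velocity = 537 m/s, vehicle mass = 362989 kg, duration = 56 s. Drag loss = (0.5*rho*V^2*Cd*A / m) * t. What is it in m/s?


D = 0.5 * 0.24 * 537^2 * 0.45 * 8.2 = 127689.79 N
a = 127689.79 / 362989 = 0.3518 m/s2
dV = 0.3518 * 56 = 19.7 m/s

19.7 m/s


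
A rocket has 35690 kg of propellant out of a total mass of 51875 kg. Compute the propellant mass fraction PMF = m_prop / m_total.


PMF = 35690 / 51875 = 0.688

0.688


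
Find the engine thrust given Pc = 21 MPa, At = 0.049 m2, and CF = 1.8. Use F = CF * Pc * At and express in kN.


F = 1.8 * 21e6 * 0.049 = 1.8522e+06 N = 1852.2 kN

1852.2 kN


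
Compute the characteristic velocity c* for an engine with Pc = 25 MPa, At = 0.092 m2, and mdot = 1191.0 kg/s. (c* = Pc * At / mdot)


c* = 25e6 * 0.092 / 1191.0 = 1931 m/s

1931 m/s


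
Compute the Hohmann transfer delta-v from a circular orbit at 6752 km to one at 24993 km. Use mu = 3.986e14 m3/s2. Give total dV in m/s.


V1 = sqrt(mu/r1) = 7683.38 m/s
dV1 = V1*(sqrt(2*r2/(r1+r2)) - 1) = 1957.99 m/s
V2 = sqrt(mu/r2) = 3993.55 m/s
dV2 = V2*(1 - sqrt(2*r1/(r1+r2))) = 1388.88 m/s
Total dV = 3347 m/s

3347 m/s


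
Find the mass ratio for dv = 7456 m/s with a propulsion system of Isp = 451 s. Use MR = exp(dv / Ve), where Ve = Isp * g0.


Ve = 451 * 9.81 = 4424.31 m/s
MR = exp(7456 / 4424.31) = 5.394

5.394


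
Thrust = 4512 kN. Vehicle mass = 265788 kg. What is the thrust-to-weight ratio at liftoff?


TWR = 4512000 / (265788 * 9.81) = 1.73

1.73


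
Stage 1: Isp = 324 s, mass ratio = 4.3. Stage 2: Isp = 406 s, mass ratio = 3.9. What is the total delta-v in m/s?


dV1 = 324 * 9.81 * ln(4.3) = 4636.1 m/s
dV2 = 406 * 9.81 * ln(3.9) = 5420.6 m/s
Total dV = 4636.1 + 5420.6 = 10056.7 m/s ~ 10057 m/s

10057 m/s


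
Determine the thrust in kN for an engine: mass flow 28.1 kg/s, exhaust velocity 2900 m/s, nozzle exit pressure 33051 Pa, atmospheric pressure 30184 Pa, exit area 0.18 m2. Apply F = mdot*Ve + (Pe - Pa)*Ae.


F = 28.1 * 2900 + (33051 - 30184) * 0.18 = 82006.0 N = 82.0 kN

82.0 kN


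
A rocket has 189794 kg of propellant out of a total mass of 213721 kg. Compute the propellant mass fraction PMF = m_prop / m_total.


PMF = 189794 / 213721 = 0.888

0.888


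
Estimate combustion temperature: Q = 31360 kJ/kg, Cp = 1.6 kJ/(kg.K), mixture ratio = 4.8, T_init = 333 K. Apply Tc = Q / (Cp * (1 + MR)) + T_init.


Tc = 31360 / (1.6 * (1 + 4.8)) + 333 = 3712 K

3712 K


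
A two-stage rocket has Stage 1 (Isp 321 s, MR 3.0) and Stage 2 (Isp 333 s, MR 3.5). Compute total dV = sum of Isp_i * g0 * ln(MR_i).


dV1 = 321 * 9.81 * ln(3.0) = 3459.5 m/s
dV2 = 333 * 9.81 * ln(3.5) = 4092.4 m/s
Total dV = 3459.5 + 4092.4 = 7551.9 m/s ~ 7552 m/s

7552 m/s


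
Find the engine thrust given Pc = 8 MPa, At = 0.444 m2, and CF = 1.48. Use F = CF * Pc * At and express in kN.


F = 1.48 * 8e6 * 0.444 = 5.2570e+06 N = 5257.0 kN

5257.0 kN


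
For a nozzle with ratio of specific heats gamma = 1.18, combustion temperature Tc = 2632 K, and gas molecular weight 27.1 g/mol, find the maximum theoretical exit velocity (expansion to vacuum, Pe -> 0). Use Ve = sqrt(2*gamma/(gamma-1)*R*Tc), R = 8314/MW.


R = 8314 / 27.1 = 306.79 J/(kg.K)
Ve = sqrt(2 * 1.18 / (1.18 - 1) * 306.79 * 2632) = 3254 m/s

3254 m/s


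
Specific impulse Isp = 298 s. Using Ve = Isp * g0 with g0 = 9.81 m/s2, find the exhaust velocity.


Ve = Isp * g0 = 298 * 9.81 = 2923.4 m/s

2923.4 m/s


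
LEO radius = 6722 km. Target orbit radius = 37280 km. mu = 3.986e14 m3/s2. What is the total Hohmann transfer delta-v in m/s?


V1 = sqrt(mu/r1) = 7700.51 m/s
dV1 = V1*(sqrt(2*r2/(r1+r2)) - 1) = 2323.38 m/s
V2 = sqrt(mu/r2) = 3269.87 m/s
dV2 = V2*(1 - sqrt(2*r1/(r1+r2))) = 1462.45 m/s
Total dV = 3786 m/s

3786 m/s


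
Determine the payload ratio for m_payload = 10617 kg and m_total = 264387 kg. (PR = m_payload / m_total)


PR = 10617 / 264387 = 0.0402

0.0402


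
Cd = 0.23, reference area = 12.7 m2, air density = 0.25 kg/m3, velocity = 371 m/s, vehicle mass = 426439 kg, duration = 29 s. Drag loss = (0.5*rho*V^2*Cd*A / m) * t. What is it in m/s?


D = 0.5 * 0.25 * 371^2 * 0.23 * 12.7 = 50256.17 N
a = 50256.17 / 426439 = 0.1179 m/s2
dV = 0.1179 * 29 = 3.4 m/s

3.4 m/s


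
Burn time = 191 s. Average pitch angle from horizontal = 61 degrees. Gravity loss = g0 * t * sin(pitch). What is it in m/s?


GL = 9.81 * 191 * sin(61 deg) = 1639 m/s

1639 m/s


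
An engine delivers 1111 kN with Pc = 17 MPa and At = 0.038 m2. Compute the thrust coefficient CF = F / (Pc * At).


CF = 1111000 / (17e6 * 0.038) = 1.72

1.72


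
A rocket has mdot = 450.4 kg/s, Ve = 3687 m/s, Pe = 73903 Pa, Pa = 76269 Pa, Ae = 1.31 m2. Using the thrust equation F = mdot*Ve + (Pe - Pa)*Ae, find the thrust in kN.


F = 450.4 * 3687 + (73903 - 76269) * 1.31 = 1.6575e+06 N = 1657.5 kN

1657.5 kN


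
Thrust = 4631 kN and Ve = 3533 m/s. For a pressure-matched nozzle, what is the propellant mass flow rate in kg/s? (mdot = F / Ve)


mdot = F / Ve = 4631000 / 3533 = 1310.8 kg/s

1310.8 kg/s


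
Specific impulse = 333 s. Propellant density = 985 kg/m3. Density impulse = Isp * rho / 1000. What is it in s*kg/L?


rho*Isp = 333 * 985 / 1000 = 328 s*kg/L

328 s*kg/L


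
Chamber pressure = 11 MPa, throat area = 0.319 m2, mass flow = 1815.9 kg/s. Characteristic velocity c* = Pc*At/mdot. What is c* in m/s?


c* = 11e6 * 0.319 / 1815.9 = 1932 m/s

1932 m/s


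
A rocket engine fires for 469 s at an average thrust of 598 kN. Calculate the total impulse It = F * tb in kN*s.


It = 598 * 469 = 280462 kN*s

280462 kN*s


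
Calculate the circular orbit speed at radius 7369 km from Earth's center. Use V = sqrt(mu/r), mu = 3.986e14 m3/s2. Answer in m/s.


V = sqrt(3.986e14 / 7369000) = 7355 m/s

7355 m/s


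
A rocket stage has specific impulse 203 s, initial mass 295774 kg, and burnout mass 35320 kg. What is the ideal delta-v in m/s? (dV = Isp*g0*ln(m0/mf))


Ve = 203 * 9.81 = 1991.43 m/s
dV = 1991.43 * ln(295774/35320) = 4232 m/s

4232 m/s


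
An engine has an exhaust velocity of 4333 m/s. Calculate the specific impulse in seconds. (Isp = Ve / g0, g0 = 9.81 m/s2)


Isp = Ve / g0 = 4333 / 9.81 = 441.7 s

441.7 s


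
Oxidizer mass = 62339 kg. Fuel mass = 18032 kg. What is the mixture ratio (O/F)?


MR = 62339 / 18032 = 3.46

3.46


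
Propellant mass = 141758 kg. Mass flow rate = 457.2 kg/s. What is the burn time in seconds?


tb = 141758 / 457.2 = 310.1 s

310.1 s


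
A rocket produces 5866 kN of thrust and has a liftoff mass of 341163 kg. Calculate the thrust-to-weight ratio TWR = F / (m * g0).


TWR = 5866000 / (341163 * 9.81) = 1.75

1.75


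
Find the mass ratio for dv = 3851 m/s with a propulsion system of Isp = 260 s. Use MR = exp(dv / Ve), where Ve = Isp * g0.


Ve = 260 * 9.81 = 2550.6 m/s
MR = exp(3851 / 2550.6) = 4.526

4.526


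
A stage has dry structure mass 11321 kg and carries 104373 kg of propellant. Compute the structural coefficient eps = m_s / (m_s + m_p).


eps = 11321 / (11321 + 104373) = 0.0979

0.0979


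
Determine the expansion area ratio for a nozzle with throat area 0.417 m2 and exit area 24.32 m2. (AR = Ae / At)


AR = 24.32 / 0.417 = 58.3

58.3


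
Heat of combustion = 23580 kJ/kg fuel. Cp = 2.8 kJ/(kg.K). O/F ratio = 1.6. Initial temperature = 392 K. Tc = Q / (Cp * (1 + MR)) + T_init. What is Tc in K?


Tc = 23580 / (2.8 * (1 + 1.6)) + 392 = 3631 K

3631 K


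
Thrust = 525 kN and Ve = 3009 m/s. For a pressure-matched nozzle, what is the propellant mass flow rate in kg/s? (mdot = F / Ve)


mdot = F / Ve = 525000 / 3009 = 174.5 kg/s

174.5 kg/s


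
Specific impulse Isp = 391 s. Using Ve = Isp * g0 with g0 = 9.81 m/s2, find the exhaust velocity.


Ve = Isp * g0 = 391 * 9.81 = 3835.7 m/s

3835.7 m/s


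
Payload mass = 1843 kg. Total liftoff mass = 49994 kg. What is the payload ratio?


PR = 1843 / 49994 = 0.0369

0.0369


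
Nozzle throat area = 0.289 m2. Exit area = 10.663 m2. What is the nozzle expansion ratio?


AR = 10.663 / 0.289 = 36.9

36.9


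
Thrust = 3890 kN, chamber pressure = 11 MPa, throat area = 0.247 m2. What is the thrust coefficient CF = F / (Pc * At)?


CF = 3890000 / (11e6 * 0.247) = 1.43

1.43


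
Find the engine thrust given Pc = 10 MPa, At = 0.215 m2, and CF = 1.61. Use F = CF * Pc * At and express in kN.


F = 1.61 * 10e6 * 0.215 = 3.4615e+06 N = 3461.5 kN

3461.5 kN


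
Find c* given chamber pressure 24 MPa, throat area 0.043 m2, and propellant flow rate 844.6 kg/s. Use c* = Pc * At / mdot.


c* = 24e6 * 0.043 / 844.6 = 1222 m/s

1222 m/s


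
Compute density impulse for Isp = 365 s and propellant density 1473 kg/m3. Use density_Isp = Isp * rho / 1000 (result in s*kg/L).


rho*Isp = 365 * 1473 / 1000 = 538 s*kg/L

538 s*kg/L


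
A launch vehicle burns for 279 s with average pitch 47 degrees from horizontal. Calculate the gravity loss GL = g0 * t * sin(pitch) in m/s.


GL = 9.81 * 279 * sin(47 deg) = 2002 m/s

2002 m/s


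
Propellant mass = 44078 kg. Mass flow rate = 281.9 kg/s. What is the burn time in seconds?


tb = 44078 / 281.9 = 156.4 s

156.4 s


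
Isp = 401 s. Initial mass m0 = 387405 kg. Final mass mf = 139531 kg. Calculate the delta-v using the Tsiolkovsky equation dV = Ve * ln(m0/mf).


Ve = 401 * 9.81 = 3933.81 m/s
dV = 3933.81 * ln(387405/139531) = 4017 m/s

4017 m/s


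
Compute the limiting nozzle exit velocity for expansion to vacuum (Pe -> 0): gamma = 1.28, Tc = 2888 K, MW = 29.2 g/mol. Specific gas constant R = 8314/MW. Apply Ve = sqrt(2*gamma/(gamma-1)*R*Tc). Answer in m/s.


R = 8314 / 29.2 = 284.73 J/(kg.K)
Ve = sqrt(2 * 1.28 / (1.28 - 1) * 284.73 * 2888) = 2742 m/s

2742 m/s


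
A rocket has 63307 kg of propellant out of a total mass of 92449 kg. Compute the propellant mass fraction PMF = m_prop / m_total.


PMF = 63307 / 92449 = 0.685

0.685


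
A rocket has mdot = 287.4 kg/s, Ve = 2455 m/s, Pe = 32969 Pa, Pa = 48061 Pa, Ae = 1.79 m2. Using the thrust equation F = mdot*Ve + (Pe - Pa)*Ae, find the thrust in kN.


F = 287.4 * 2455 + (32969 - 48061) * 1.79 = 678552.0 N = 678.6 kN

678.6 kN
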